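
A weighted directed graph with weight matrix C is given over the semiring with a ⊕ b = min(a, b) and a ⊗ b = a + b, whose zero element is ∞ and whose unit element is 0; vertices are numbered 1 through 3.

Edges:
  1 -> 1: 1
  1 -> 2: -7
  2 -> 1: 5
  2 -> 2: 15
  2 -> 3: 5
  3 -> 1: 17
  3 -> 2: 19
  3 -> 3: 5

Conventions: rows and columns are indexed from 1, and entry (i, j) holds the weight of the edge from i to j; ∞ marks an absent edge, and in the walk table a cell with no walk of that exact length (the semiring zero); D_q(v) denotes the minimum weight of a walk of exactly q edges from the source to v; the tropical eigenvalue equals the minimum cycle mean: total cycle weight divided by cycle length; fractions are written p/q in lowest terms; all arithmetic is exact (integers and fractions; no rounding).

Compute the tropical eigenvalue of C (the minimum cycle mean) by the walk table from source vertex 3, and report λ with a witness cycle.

q=0: [∞, ∞, 0]
q=1: [17, 19, 5]
q=2: [18, 10, 10]
q=3: [15, 11, 15]
Optimal cycle mean attained by: cycle 1->2->1, total (-7) + 5, length 2.
Answer: λ = -1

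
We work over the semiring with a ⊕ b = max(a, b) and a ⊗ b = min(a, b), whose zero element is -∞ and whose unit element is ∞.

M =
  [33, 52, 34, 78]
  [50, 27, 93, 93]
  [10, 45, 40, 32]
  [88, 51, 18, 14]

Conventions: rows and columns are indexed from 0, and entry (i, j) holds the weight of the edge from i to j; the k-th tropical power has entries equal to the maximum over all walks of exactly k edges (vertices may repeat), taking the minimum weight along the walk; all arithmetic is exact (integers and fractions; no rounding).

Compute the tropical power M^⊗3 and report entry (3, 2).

M^⊗2:
  [78, 51, 52, 52]
  [88, 51, 40, 50]
  [45, 40, 45, 45]
  [50, 52, 51, 78]
M^⊗3:
  [52, 52, 51, 78]
  [50, 52, 51, 78]
  [45, 45, 40, 45]
  [78, 51, 52, 52]
Key observation: the optimum is the walk 3->0->1->2, with weight 88 min 52 min 93 = 52.
Optimal value attained by: walk 3->0->1->2.
Answer: (M^⊗3)[3][2] = 52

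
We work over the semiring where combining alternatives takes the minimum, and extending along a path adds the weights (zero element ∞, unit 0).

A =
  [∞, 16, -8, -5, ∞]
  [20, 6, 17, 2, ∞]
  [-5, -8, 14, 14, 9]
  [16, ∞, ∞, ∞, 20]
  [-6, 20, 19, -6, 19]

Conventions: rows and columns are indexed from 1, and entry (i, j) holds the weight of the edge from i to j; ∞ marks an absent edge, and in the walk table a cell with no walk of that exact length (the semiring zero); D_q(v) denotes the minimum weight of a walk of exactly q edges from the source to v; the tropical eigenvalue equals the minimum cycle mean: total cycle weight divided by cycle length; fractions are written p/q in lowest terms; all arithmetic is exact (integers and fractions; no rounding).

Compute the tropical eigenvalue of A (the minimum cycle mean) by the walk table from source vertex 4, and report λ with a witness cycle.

q=0: [∞, ∞, ∞, 0, ∞]
q=1: [16, ∞, ∞, ∞, 20]
q=2: [14, 32, 8, 11, 39]
q=3: [3, 0, 6, 9, 17]
q=4: [1, -2, -5, -2, 15]
q=5: [-10, -13, -7, -4, 4]
Optimal cycle mean attained by: cycle 1->3->1, total (-8) + (-5), length 2.
Answer: λ = -13/2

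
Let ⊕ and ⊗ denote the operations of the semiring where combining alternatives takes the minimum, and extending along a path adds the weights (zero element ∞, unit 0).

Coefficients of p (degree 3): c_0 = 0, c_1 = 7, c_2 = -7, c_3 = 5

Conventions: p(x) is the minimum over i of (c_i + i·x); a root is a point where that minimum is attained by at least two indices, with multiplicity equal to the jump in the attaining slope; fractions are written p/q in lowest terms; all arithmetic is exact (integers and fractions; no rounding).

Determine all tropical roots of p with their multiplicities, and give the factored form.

hull edge (i=0, c=0) to (i=2, c=-7): slope -7/2, span 2
hull edge (i=2, c=-7) to (i=3, c=5): slope 12, span 1
Factored form: p(x) = 5 ⊗ (x ⊕ (-12)) ⊗ (x ⊕ 7/2) ⊗ (x ⊕ 7/2)
Answer: roots = -12 (mult 1), 7/2 (mult 2)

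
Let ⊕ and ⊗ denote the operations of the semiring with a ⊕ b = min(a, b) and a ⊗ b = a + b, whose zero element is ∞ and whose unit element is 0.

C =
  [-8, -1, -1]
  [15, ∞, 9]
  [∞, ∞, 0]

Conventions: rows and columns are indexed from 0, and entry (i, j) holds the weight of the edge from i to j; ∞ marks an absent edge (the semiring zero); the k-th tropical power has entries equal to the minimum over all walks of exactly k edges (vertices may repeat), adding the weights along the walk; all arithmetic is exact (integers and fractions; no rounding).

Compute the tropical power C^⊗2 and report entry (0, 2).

C^⊗2:
  [-16, -9, -9]
  [7, 14, 9]
  [∞, ∞, 0]
Key observation: the optimum is the walk 0->0->2, with weight (-8) + (-1) = -9.
Optimal value attained by: walk 0->0->2.
Answer: (C^⊗2)[0][2] = -9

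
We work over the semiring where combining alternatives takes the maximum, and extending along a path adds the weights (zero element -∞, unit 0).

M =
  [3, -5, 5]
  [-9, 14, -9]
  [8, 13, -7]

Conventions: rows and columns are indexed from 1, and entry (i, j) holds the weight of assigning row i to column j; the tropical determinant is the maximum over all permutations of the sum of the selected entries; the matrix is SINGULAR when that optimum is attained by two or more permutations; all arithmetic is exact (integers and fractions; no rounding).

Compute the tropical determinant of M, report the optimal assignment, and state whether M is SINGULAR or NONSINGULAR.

σ = (1, 2, 3): 3 + 14 + (-7) = 10
σ = (1, 3, 2): 3 + (-9) + 13 = 7
σ = (2, 1, 3): (-5) + (-9) + (-7) = -21
σ = (2, 3, 1): (-5) + (-9) + 8 = -6
σ = (3, 1, 2): 5 + (-9) + 13 = 9
σ = (3, 2, 1): 5 + 14 + 8 = 27
Optimal value attained by: σ = (3, 2, 1).
Answer: det⊕(M) = 27; verdict: NONSINGULAR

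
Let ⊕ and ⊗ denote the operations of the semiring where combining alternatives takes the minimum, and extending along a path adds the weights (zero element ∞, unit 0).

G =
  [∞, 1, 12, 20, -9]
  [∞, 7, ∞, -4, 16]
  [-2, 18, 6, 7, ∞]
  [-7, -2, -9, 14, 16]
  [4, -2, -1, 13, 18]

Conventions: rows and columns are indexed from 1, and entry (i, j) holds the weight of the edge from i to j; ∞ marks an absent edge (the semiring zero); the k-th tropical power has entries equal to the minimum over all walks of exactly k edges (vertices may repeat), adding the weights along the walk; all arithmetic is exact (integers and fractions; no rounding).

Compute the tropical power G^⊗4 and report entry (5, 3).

G^⊗2:
  [-5, -11, -10, -3, 9]
  [-11, -6, -13, 3, 12]
  [0, -1, -2, 13, -11]
  [-11, -6, -3, -6, -16]
  [-3, 5, 4, -6, -5]
G^⊗3:
  [-12, -5, -12, -15, -14]
  [-15, -10, -7, -10, -20]
  [-7, -13, -12, -5, -9]
  [-13, -18, -17, -10, -20]
  [-13, -8, -15, 1, -12]
G^⊗4:
  [-22, -17, -24, -9, -21]
  [-17, -22, -21, -14, -24]
  [-14, -11, -14, -17, -16]
  [-19, -22, -21, -22, -22]
  [-17, -14, -13, -12, -22]
Key observation: the optimum is the walk 5->3->1->5->3, with weight (-1) + (-2) + (-9) + (-1) = -13.
Optimal value attained by: walk 5->3->1->5->3.
Answer: (G^⊗4)[5][3] = -13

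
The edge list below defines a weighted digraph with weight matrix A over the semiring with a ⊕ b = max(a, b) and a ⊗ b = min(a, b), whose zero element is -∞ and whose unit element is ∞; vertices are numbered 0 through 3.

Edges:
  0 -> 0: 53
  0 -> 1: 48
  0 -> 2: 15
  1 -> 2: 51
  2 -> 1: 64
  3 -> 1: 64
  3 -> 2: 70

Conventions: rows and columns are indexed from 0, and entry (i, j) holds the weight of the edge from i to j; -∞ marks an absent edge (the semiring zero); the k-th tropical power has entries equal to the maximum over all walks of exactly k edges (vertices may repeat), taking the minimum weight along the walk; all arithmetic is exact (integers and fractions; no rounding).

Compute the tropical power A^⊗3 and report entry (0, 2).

A^⊗2:
  [53, 48, 48, -∞]
  [-∞, 51, -∞, -∞]
  [-∞, -∞, 51, -∞]
  [-∞, 64, 51, -∞]
A^⊗3:
  [53, 48, 48, -∞]
  [-∞, -∞, 51, -∞]
  [-∞, 51, -∞, -∞]
  [-∞, 51, 51, -∞]
Key observation: the optimum is the walk 0->0->1->2, with weight 53 min 48 min 51 = 48.
Optimal value attained by: walk 0->0->1->2.
Answer: (A^⊗3)[0][2] = 48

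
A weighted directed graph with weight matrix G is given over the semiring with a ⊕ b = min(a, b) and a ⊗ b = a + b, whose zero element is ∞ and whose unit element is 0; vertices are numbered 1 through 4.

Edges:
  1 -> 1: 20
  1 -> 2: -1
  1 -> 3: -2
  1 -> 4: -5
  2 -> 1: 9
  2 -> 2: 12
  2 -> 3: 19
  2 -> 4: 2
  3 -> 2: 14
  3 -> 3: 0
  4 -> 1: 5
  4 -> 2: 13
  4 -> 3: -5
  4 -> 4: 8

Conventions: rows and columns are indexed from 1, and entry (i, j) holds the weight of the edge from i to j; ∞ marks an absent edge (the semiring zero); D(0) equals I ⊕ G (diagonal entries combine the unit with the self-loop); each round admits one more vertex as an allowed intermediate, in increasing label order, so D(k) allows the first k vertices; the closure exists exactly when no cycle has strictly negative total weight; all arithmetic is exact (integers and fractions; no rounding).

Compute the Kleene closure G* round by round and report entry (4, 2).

D(0):
  [0, -1, -2, -5]
  [9, 0, 19, 2]
  [∞, 14, 0, ∞]
  [5, 13, -5, 0]
D(1):
  [0, -1, -2, -5]
  [9, 0, 7, 2]
  [∞, 14, 0, ∞]
  [5, 4, -5, 0]
D(2):
  [0, -1, -2, -5]
  [9, 0, 7, 2]
  [23, 14, 0, 16]
  [5, 4, -5, 0]
D(3):
  [0, -1, -2, -5]
  [9, 0, 7, 2]
  [23, 14, 0, 16]
  [5, 4, -5, 0]
D(4):
  [0, -1, -10, -5]
  [7, 0, -3, 2]
  [21, 14, 0, 16]
  [5, 4, -5, 0]
Answer: G*[4][2] = 4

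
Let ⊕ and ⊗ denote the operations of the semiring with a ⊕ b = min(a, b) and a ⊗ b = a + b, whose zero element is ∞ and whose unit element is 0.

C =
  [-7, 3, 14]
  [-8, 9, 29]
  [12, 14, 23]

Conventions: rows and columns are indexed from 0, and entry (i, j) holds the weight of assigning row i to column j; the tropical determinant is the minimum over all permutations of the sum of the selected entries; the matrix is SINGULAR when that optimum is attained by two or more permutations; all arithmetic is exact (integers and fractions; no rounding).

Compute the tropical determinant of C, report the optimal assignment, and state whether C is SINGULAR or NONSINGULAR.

σ = (0, 1, 2): (-7) + 9 + 23 = 25
σ = (0, 2, 1): (-7) + 29 + 14 = 36
σ = (1, 0, 2): 3 + (-8) + 23 = 18
σ = (1, 2, 0): 3 + 29 + 12 = 44
σ = (2, 0, 1): 14 + (-8) + 14 = 20
σ = (2, 1, 0): 14 + 9 + 12 = 35
Optimal value attained by: σ = (1, 0, 2).
Answer: det⊕(C) = 18; verdict: NONSINGULAR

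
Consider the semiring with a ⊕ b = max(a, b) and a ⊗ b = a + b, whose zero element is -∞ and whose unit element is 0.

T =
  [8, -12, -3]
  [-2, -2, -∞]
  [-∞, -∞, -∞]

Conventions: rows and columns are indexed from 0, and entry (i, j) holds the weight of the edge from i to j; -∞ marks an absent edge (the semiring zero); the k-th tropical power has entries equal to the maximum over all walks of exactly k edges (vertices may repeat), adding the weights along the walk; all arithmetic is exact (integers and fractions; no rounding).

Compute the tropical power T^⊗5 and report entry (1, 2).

T^⊗2:
  [16, -4, 5]
  [6, -4, -5]
  [-∞, -∞, -∞]
T^⊗3:
  [24, 4, 13]
  [14, -6, 3]
  [-∞, -∞, -∞]
T^⊗4:
  [32, 12, 21]
  [22, 2, 11]
  [-∞, -∞, -∞]
T^⊗5:
  [40, 20, 29]
  [30, 10, 19]
  [-∞, -∞, -∞]
Key observation: the optimum is the walk 1->0->0->0->0->2, with weight (-2) + 8 + 8 + 8 + (-3) = 19.
Optimal value attained by: walk 1->0->0->0->0->2.
Answer: (T^⊗5)[1][2] = 19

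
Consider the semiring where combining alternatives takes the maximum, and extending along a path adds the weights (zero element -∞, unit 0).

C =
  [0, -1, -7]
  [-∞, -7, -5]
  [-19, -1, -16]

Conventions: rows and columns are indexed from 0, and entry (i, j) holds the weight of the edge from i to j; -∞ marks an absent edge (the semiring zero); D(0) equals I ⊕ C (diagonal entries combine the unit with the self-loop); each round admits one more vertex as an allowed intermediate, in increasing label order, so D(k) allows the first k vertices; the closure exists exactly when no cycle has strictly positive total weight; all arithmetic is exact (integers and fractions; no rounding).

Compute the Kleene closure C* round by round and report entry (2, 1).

D(0):
  [0, -1, -7]
  [-∞, 0, -5]
  [-19, -1, 0]
D(1):
  [0, -1, -7]
  [-∞, 0, -5]
  [-19, -1, 0]
D(2):
  [0, -1, -6]
  [-∞, 0, -5]
  [-19, -1, 0]
D(3):
  [0, -1, -6]
  [-24, 0, -5]
  [-19, -1, 0]
Answer: C*[2][1] = -1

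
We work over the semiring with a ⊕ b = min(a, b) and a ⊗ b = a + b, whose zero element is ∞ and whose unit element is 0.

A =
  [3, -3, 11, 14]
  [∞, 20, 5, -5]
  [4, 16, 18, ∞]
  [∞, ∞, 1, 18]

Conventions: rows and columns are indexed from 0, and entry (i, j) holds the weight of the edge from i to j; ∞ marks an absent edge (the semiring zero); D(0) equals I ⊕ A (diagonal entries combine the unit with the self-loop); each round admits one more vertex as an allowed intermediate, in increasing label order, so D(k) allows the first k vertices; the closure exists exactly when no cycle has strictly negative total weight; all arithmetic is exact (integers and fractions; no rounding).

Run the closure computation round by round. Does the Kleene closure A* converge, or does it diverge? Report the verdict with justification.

D(0):
  [0, -3, 11, 14]
  [∞, 0, 5, -5]
  [4, 16, 0, ∞]
  [∞, ∞, 1, 0]
D(1):
  [0, -3, 11, 14]
  [∞, 0, 5, -5]
  [4, 1, 0, 18]
  [∞, ∞, 1, 0]
D(2):
  [0, -3, 2, -8]
  [∞, 0, 5, -5]
  [4, 1, 0, -4]
  [∞, ∞, 1, 0]
Detection: at round 3, diagonal entry (3, 3) turns strictly negative.
Key observation: the cycle 3->2->0->1->3 has total weight 1 + 4 + (-3) + (-5), which is strictly negative.
Answer: DIVERGES — negative cycle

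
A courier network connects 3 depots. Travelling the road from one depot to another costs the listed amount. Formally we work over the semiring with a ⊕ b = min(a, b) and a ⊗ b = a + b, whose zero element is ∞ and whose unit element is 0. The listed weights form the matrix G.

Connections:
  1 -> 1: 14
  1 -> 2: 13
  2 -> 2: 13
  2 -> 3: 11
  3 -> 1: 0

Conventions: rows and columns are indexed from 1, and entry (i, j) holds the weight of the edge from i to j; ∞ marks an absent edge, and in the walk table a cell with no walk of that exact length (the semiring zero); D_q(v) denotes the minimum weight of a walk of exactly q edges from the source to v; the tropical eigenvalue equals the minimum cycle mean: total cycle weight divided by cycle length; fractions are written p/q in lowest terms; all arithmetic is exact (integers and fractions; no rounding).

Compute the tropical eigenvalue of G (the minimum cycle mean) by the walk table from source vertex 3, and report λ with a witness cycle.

q=0: [∞, ∞, 0]
q=1: [0, ∞, ∞]
q=2: [14, 13, ∞]
q=3: [28, 26, 24]
Optimal cycle mean attained by: cycle 1->2->3->1, total 13 + 11 + 0, length 3.
Answer: λ = 8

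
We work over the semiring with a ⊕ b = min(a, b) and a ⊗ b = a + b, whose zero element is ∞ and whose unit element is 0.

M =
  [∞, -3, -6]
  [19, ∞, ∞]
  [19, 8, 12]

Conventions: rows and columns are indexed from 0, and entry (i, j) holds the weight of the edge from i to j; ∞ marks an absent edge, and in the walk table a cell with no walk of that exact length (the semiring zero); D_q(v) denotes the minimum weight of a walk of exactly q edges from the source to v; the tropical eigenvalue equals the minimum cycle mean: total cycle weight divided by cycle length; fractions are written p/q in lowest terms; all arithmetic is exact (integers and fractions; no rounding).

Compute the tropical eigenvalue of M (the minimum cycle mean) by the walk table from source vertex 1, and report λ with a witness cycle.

q=0: [∞, 0, ∞]
q=1: [19, ∞, ∞]
q=2: [∞, 16, 13]
q=3: [32, 21, 25]
Optimal cycle mean attained by: cycle 0->2->0, total (-6) + 19, length 2.
Answer: λ = 13/2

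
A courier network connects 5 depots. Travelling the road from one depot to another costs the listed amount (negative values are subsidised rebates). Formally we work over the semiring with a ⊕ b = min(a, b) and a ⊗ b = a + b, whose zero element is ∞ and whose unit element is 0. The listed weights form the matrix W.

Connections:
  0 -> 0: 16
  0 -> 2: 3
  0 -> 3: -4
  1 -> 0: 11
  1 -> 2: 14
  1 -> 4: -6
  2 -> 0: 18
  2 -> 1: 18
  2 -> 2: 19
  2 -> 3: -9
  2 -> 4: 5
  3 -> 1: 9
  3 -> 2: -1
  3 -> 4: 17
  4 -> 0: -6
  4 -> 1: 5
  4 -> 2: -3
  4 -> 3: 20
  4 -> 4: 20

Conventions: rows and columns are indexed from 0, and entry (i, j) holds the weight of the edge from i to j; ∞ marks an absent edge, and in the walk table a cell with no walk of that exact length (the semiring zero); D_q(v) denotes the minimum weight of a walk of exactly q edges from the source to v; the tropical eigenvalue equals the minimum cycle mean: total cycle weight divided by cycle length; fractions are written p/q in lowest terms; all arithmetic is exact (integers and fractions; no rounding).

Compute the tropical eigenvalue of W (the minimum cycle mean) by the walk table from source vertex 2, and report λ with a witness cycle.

q=0: [∞, ∞, 0, ∞, ∞]
q=1: [18, 18, 19, -9, 5]
q=2: [-1, 0, -10, 10, 8]
q=3: [2, 8, 2, -19, -6]
q=4: [-12, -10, -20, -7, -2]
q=5: [-8, -2, -9, -29, -16]
Optimal cycle mean attained by: cycle 2->3->2, total (-9) + (-1), length 2.
Answer: λ = -5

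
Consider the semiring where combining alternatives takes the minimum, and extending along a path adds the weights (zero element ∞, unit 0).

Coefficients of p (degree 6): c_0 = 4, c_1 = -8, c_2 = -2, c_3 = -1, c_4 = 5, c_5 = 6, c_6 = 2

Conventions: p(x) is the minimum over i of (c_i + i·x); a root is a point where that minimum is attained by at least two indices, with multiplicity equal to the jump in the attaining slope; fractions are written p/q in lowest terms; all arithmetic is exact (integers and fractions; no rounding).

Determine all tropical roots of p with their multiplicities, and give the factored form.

hull edge (i=0, c=4) to (i=1, c=-8): slope -12, span 1
hull edge (i=1, c=-8) to (i=6, c=2): slope 2, span 5
Factored form: p(x) = 2 ⊗ (x ⊕ (-2)) ⊗ (x ⊕ (-2)) ⊗ (x ⊕ (-2)) ⊗ (x ⊕ (-2)) ⊗ (x ⊕ (-2)) ⊗ (x ⊕ 12)
Answer: roots = -2 (mult 5), 12 (mult 1)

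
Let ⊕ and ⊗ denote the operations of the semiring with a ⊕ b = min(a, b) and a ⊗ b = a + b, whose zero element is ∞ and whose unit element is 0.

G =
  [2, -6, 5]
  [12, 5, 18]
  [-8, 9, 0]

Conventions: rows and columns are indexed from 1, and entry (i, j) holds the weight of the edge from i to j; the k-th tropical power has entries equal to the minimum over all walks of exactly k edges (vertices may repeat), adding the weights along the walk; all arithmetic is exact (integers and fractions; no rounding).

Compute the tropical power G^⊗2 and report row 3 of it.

G^⊗2:
  [-3, -4, 5]
  [10, 6, 17]
  [-8, -14, -3]
Answer: row 3 of G^⊗2 = [-8, -14, -3]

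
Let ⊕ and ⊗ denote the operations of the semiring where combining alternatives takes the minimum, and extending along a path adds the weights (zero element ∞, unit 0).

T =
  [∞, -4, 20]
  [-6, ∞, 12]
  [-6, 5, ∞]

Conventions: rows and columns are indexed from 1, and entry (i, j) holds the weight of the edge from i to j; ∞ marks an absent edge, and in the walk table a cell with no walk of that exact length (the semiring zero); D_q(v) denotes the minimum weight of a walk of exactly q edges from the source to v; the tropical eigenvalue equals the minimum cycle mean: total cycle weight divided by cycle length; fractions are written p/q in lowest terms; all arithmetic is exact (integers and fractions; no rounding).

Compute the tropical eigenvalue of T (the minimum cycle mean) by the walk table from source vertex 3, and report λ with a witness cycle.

q=0: [∞, ∞, 0]
q=1: [-6, 5, ∞]
q=2: [-1, -10, 14]
q=3: [-16, -5, 2]
Optimal cycle mean attained by: cycle 1->2->1, total (-4) + (-6), length 2.
Answer: λ = -5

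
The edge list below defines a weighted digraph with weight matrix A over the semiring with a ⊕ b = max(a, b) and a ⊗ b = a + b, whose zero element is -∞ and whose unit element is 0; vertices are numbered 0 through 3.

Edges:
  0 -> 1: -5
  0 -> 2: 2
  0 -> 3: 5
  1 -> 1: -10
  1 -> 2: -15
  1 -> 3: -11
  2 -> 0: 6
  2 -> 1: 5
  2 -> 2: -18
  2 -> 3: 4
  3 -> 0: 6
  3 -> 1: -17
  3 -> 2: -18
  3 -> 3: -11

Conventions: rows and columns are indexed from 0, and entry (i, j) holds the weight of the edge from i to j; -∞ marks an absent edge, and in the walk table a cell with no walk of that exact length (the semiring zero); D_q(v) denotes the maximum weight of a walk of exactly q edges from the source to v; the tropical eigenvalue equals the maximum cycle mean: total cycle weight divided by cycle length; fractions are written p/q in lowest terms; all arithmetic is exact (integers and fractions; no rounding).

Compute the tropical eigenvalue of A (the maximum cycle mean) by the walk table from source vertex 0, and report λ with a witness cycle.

q=0: [0, -∞, -∞, -∞]
q=1: [-∞, -5, 2, 5]
q=2: [11, 7, -13, 6]
q=3: [12, 6, 13, 16]
q=4: [22, 18, 14, 17]
Optimal cycle mean attained by: cycle 0->3->0, total 5 + 6, length 2.
Answer: λ = 11/2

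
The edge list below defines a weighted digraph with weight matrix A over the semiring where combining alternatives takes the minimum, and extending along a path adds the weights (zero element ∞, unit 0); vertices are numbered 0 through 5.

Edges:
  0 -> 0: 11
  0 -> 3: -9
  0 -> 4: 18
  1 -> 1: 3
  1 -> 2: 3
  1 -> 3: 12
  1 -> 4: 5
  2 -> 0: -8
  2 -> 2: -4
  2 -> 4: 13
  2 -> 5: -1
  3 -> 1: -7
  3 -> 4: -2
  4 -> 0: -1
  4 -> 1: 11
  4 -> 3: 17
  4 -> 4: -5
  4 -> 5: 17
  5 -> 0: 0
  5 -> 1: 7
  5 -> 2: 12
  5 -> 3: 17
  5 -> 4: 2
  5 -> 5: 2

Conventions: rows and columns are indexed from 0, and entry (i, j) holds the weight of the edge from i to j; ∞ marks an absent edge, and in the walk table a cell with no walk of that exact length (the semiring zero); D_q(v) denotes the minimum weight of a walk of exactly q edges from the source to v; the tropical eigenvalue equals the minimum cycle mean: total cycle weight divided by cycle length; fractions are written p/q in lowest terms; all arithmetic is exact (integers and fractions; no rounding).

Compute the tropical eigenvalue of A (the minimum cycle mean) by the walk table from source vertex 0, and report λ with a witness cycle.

q=0: [0, ∞, ∞, ∞, ∞, ∞]
q=1: [11, ∞, ∞, -9, 18, ∞]
q=2: [17, -16, ∞, 2, -11, 35]
q=3: [-12, -13, -13, -4, -16, 6]
q=4: [-21, -11, -17, -21, -21, -14]
q=5: [-25, -28, -21, -30, -26, -18]
q=6: [-29, -37, -25, -34, -32, -22]
Optimal cycle mean attained by: cycle 0->3->1->2->0, total (-9) + (-7) + 3 + (-8), length 4.
Answer: λ = -21/4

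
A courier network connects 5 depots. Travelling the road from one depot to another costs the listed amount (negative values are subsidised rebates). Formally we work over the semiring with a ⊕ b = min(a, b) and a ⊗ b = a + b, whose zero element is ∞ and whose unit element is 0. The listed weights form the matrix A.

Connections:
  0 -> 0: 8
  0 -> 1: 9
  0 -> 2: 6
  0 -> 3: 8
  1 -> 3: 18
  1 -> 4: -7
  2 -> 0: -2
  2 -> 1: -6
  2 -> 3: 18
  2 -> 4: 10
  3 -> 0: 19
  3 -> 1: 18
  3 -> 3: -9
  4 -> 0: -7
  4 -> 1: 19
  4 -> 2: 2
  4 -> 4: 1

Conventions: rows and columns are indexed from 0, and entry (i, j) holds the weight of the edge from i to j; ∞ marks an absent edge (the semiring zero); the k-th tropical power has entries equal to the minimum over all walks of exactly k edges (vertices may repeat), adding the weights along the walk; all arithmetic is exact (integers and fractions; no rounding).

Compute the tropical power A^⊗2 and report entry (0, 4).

A^⊗2:
  [4, 0, 14, -1, 2]
  [-14, 12, -5, 9, -6]
  [3, 7, 4, 6, -13]
  [10, 9, 25, -18, 11]
  [-6, -4, -1, 1, 2]
Key observation: the optimum is the walk 0->1->4, with weight 9 + (-7) = 2.
Optimal value attained by: walk 0->1->4.
Answer: (A^⊗2)[0][4] = 2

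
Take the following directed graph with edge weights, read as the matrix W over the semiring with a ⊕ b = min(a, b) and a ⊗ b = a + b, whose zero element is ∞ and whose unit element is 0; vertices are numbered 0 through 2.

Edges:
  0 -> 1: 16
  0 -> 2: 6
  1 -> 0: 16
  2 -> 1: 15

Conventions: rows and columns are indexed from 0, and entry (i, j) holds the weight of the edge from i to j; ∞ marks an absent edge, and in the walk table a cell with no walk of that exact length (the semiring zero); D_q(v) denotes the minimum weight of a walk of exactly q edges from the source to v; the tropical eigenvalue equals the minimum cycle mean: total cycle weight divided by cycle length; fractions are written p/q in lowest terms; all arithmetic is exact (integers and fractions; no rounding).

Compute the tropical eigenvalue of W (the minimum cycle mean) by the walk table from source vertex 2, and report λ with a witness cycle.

q=0: [∞, ∞, 0]
q=1: [∞, 15, ∞]
q=2: [31, ∞, ∞]
q=3: [∞, 47, 37]
Optimal cycle mean attained by: cycle 0->2->1->0, total 6 + 15 + 16, length 3.
Answer: λ = 37/3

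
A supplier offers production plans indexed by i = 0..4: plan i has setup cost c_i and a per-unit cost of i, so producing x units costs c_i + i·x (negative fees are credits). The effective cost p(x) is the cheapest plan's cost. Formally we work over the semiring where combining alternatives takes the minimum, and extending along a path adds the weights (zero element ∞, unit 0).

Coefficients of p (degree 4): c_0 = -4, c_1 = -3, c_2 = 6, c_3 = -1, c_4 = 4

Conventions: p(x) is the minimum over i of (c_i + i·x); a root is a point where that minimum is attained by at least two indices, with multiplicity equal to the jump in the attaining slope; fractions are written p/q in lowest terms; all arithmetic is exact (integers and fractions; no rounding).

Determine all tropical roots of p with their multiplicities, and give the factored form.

hull edge (i=0, c=-4) to (i=3, c=-1): slope 1, span 3
hull edge (i=3, c=-1) to (i=4, c=4): slope 5, span 1
Factored form: p(x) = 4 ⊗ (x ⊕ (-5)) ⊗ (x ⊕ (-1)) ⊗ (x ⊕ (-1)) ⊗ (x ⊕ (-1))
Answer: roots = -5 (mult 1), -1 (mult 3)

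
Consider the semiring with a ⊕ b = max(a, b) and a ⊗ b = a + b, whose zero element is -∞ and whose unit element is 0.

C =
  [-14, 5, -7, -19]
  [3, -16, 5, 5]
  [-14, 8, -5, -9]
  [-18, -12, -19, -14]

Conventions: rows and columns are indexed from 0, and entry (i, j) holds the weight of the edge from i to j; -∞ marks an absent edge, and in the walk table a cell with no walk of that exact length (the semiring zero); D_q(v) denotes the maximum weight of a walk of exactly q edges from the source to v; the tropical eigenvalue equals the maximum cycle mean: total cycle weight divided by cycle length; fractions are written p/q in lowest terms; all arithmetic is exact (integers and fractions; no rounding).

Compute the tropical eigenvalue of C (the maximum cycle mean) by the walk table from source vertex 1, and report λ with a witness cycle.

q=0: [-∞, 0, -∞, -∞]
q=1: [3, -16, 5, 5]
q=2: [-9, 13, 0, -4]
q=3: [16, 8, 18, 18]
q=4: [11, 26, 13, 13]
Optimal cycle mean attained by: cycle 1->2->1, total 5 + 8, length 2.
Answer: λ = 13/2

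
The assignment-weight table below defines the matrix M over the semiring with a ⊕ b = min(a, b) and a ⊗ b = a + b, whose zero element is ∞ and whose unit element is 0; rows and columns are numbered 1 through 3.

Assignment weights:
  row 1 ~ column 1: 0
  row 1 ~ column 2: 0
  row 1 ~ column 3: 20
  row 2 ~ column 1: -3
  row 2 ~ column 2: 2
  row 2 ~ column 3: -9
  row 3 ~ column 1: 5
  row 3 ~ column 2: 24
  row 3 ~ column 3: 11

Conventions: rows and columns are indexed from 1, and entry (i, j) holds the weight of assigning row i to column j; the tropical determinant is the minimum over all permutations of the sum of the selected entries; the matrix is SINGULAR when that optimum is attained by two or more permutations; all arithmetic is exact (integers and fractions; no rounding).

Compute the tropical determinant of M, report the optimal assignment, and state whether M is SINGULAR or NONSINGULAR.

σ = (1, 2, 3): 0 + 2 + 11 = 13
σ = (1, 3, 2): 0 + (-9) + 24 = 15
σ = (2, 1, 3): 0 + (-3) + 11 = 8
σ = (2, 3, 1): 0 + (-9) + 5 = -4
σ = (3, 1, 2): 20 + (-3) + 24 = 41
σ = (3, 2, 1): 20 + 2 + 5 = 27
Optimal value attained by: σ = (2, 3, 1).
Answer: det⊕(M) = -4; verdict: NONSINGULAR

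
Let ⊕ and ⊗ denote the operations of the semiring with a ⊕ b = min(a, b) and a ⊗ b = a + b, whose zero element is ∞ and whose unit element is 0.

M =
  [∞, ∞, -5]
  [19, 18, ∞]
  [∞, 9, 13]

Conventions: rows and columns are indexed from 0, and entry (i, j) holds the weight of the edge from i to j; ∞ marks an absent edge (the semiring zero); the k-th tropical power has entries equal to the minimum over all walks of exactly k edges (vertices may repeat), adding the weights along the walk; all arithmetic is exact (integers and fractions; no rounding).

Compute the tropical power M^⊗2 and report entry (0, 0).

M^⊗2:
  [∞, 4, 8]
  [37, 36, 14]
  [28, 22, 26]
Key observation: no walk of exactly 2 edges connects these vertices, so the entry is the semiring zero.
Answer: (M^⊗2)[0][0] = ∞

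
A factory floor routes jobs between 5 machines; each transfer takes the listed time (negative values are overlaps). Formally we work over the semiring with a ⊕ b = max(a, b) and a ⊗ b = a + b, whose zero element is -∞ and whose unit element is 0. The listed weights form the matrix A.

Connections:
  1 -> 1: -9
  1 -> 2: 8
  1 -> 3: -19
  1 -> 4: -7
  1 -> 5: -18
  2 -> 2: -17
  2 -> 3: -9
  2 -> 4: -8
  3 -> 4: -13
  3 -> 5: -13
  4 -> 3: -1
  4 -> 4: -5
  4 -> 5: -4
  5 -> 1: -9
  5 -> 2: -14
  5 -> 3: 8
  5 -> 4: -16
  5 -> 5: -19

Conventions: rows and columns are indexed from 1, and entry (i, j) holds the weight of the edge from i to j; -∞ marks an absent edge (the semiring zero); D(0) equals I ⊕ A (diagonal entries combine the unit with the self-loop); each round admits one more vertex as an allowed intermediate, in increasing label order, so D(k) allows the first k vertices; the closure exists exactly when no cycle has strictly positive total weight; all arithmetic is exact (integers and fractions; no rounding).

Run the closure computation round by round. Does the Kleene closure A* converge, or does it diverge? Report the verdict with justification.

D(0):
  [0, 8, -19, -7, -18]
  [-∞, 0, -9, -8, -∞]
  [-∞, -∞, 0, -13, -13]
  [-∞, -∞, -1, 0, -4]
  [-9, -14, 8, -16, 0]
D(1):
  [0, 8, -19, -7, -18]
  [-∞, 0, -9, -8, -∞]
  [-∞, -∞, 0, -13, -13]
  [-∞, -∞, -1, 0, -4]
  [-9, -1, 8, -16, 0]
D(2):
  [0, 8, -1, 0, -18]
  [-∞, 0, -9, -8, -∞]
  [-∞, -∞, 0, -13, -13]
  [-∞, -∞, -1, 0, -4]
  [-9, -1, 8, -9, 0]
D(3):
  [0, 8, -1, 0, -14]
  [-∞, 0, -9, -8, -22]
  [-∞, -∞, 0, -13, -13]
  [-∞, -∞, -1, 0, -4]
  [-9, -1, 8, -5, 0]
D(4):
  [0, 8, -1, 0, -4]
  [-∞, 0, -9, -8, -12]
  [-∞, -∞, 0, -13, -13]
  [-∞, -∞, -1, 0, -4]
  [-9, -1, 8, -5, 0]
D(5):
  [0, 8, 4, 0, -4]
  [-21, 0, -4, -8, -12]
  [-22, -14, 0, -13, -13]
  [-13, -5, 4, 0, -4]
  [-9, -1, 8, -5, 0]
Key observation: every diagonal entry stays at the unit through all rounds, so no improving cycle exists.
Answer: CONVERGES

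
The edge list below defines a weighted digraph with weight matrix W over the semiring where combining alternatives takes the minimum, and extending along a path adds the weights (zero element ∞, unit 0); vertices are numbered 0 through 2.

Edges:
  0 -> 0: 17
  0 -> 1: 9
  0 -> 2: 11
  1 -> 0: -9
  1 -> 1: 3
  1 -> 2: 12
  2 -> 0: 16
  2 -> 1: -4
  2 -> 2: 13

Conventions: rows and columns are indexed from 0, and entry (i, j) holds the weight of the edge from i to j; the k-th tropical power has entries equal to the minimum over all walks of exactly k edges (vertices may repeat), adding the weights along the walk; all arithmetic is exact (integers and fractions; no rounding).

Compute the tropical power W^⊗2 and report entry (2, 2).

W^⊗2:
  [0, 7, 21]
  [-6, 0, 2]
  [-13, -1, 8]
Key observation: the optimum is the walk 2->1->2, with weight (-4) + 12 = 8.
Optimal value attained by: walk 2->1->2.
Answer: (W^⊗2)[2][2] = 8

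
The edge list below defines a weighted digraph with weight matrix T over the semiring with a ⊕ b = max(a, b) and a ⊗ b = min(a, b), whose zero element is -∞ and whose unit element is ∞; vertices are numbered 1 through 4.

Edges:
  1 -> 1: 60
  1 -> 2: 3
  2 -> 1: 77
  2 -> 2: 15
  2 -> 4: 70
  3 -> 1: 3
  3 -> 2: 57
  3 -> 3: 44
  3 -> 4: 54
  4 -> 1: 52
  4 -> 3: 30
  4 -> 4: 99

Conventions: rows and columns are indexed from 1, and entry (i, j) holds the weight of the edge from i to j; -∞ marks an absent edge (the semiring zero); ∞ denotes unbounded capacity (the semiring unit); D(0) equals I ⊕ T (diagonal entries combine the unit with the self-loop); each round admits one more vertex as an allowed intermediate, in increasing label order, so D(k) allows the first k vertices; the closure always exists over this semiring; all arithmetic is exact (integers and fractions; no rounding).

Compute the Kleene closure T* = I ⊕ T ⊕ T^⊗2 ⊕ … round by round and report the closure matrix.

D(0):
  [∞, 3, -∞, -∞]
  [77, ∞, -∞, 70]
  [3, 57, ∞, 54]
  [52, -∞, 30, ∞]
D(1):
  [∞, 3, -∞, -∞]
  [77, ∞, -∞, 70]
  [3, 57, ∞, 54]
  [52, 3, 30, ∞]
D(2):
  [∞, 3, -∞, 3]
  [77, ∞, -∞, 70]
  [57, 57, ∞, 57]
  [52, 3, 30, ∞]
D(3):
  [∞, 3, -∞, 3]
  [77, ∞, -∞, 70]
  [57, 57, ∞, 57]
  [52, 30, 30, ∞]
D(4):
  [∞, 3, 3, 3]
  [77, ∞, 30, 70]
  [57, 57, ∞, 57]
  [52, 30, 30, ∞]
Answer: T* = [[∞, 3, 3, 3], [77, ∞, 30, 70], [57, 57, ∞, 57], [52, 30, 30, ∞]]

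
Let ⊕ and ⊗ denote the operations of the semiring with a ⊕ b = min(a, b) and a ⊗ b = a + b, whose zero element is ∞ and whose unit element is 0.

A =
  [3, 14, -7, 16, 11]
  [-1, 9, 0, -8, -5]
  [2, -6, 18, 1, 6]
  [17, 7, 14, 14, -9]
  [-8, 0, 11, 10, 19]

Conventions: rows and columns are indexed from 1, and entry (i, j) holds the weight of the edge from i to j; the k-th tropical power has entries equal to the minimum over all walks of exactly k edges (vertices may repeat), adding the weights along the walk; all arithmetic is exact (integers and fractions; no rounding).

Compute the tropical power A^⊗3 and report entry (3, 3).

A^⊗2:
  [-5, -13, -4, -6, -1]
  [-13, -6, -8, 1, -17]
  [-7, 3, -6, -14, -11]
  [-17, -9, 2, -1, 2]
  [-5, 5, -15, -8, -5]
A^⊗3:
  [-14, -10, -13, -21, -18]
  [-25, -17, -20, -14, -11]
  [-19, -12, -14, -5, -23]
  [-14, -4, -24, -17, -14]
  [-13, -21, -12, -14, -17]
Key observation: the optimum is the walk 3->2->1->3, with weight (-6) + (-1) + (-7) = -14.
Optimal value attained by: walk 3->2->1->3.
Answer: (A^⊗3)[3][3] = -14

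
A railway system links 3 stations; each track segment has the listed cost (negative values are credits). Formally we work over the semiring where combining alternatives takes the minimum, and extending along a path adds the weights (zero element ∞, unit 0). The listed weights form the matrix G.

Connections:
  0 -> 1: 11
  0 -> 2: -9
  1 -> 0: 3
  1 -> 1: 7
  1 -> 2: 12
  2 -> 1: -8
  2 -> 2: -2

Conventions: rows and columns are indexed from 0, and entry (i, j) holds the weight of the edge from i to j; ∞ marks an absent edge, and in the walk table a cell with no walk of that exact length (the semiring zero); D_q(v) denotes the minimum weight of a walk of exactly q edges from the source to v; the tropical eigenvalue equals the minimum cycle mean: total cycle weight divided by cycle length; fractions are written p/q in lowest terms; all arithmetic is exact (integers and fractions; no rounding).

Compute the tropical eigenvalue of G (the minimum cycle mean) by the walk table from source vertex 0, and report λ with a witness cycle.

q=0: [0, ∞, ∞]
q=1: [∞, 11, -9]
q=2: [14, -17, -11]
q=3: [-14, -19, -13]
Optimal cycle mean attained by: cycle 0->2->1->0, total (-9) + (-8) + 3, length 3.
Answer: λ = -14/3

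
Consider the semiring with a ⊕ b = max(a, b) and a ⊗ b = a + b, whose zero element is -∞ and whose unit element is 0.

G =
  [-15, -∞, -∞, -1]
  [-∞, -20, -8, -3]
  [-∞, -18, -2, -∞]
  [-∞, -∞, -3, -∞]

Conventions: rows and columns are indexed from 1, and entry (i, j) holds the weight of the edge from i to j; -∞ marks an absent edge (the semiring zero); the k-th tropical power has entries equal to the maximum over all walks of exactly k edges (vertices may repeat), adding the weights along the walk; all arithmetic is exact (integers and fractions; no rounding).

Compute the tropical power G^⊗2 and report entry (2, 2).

G^⊗2:
  [-30, -∞, -4, -16]
  [-∞, -26, -6, -23]
  [-∞, -20, -4, -21]
  [-∞, -21, -5, -∞]
Key observation: the optimum is the walk 2->3->2, with weight (-8) + (-18) = -26.
Optimal value attained by: walk 2->3->2.
Answer: (G^⊗2)[2][2] = -26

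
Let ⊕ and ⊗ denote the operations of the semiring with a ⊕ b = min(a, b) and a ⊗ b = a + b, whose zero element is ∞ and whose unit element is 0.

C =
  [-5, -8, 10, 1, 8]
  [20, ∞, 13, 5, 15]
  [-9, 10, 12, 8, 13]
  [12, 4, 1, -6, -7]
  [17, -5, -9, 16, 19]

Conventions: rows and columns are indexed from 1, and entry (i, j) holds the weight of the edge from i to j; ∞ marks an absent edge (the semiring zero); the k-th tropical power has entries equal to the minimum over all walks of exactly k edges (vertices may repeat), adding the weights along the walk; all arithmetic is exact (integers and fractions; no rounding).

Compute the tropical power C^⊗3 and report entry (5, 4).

C^⊗2:
  [-10, -13, -1, -5, -6]
  [4, 9, 6, -1, -2]
  [-14, -17, 1, -8, -1]
  [-8, -12, -16, -12, -13]
  [-18, 1, 3, -1, 4]
C^⊗3:
  [-15, -18, -15, -11, -12]
  [-3, -7, -11, -7, -8]
  [-19, -22, -10, -14, -15]
  [-25, -18, -22, -18, -19]
  [-23, -26, -8, -17, -10]
Key observation: the optimum is the walk 5->3->1->4, with weight (-9) + (-9) + 1 = -17.
Optimal value attained by: walk 5->3->1->4.
Answer: (C^⊗3)[5][4] = -17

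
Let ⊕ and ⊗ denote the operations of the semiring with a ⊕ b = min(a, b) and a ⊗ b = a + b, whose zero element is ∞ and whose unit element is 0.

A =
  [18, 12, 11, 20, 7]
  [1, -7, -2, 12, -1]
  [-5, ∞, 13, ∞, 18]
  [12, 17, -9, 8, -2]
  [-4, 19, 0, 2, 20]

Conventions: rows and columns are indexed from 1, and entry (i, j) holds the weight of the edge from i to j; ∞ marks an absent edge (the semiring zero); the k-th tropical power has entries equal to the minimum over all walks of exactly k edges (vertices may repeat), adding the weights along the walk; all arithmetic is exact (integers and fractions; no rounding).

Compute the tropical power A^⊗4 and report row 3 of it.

A^⊗2:
  [3, 5, 7, 9, 11]
  [-7, -14, -9, 1, -8]
  [8, 7, 6, 15, 2]
  [-14, 10, -2, 0, 6]
  [-5, 8, -7, 10, 0]
A^⊗3:
  [2, -2, 0, 13, 4]
  [-14, -21, -16, -6, -15]
  [-2, 0, 2, 4, 6]
  [-7, -2, -9, 6, -7]
  [-12, 1, 0, 2, 2]
A^⊗4:
  [-5, -9, -4, 6, -3]
  [-21, -28, -23, -13, -22]
  [-3, -7, -5, 8, -1]
  [-14, -9, -7, -5, -3]
  [-5, -6, -7, 4, -5]
Answer: row 3 of A^⊗4 = [-3, -7, -5, 8, -1]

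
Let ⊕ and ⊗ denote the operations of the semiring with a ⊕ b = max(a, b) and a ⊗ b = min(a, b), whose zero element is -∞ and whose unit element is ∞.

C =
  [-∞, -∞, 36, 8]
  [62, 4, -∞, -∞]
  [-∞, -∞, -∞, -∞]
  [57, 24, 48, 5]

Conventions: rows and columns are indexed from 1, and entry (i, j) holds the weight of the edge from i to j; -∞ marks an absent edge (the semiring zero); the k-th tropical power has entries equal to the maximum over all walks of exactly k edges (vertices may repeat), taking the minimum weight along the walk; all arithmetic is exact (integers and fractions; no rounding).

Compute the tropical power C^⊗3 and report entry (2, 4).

C^⊗2:
  [8, 8, 8, 5]
  [4, 4, 36, 8]
  [-∞, -∞, -∞, -∞]
  [24, 5, 36, 8]
C^⊗3:
  [8, 5, 8, 8]
  [8, 8, 8, 5]
  [-∞, -∞, -∞, -∞]
  [8, 8, 24, 8]
Key observation: the optimum is the walk 2->1->4->4, with weight 62 min 8 min 5 = 5.
Optimal value attained by: walk 2->1->4->4.
Answer: (C^⊗3)[2][4] = 5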